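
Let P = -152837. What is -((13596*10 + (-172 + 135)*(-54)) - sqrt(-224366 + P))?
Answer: -137958 + I*sqrt(377203) ≈ -1.3796e+5 + 614.17*I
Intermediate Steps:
-((13596*10 + (-172 + 135)*(-54)) - sqrt(-224366 + P)) = -((13596*10 + (-172 + 135)*(-54)) - sqrt(-224366 - 152837)) = -((135960 - 37*(-54)) - sqrt(-377203)) = -((135960 + 1998) - I*sqrt(377203)) = -(137958 - I*sqrt(377203)) = -137958 + I*sqrt(377203)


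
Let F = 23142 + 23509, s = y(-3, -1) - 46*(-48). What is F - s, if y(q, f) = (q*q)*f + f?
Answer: 44453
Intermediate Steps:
y(q, f) = f + f*q² (y(q, f) = q²*f + f = f*q² + f = f + f*q²)
s = 2198 (s = -(1 + (-3)²) - 46*(-48) = -(1 + 9) + 2208 = -1*10 + 2208 = -10 + 2208 = 2198)
F = 46651
F - s = 46651 - 1*2198 = 46651 - 2198 = 44453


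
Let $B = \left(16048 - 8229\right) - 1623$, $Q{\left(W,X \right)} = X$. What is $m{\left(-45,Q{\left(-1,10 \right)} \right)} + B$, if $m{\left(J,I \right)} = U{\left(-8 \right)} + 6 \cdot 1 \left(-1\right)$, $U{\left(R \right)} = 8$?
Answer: $6198$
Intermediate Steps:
$m{\left(J,I \right)} = 2$ ($m{\left(J,I \right)} = 8 + 6 \cdot 1 \left(-1\right) = 8 + 6 \left(-1\right) = 8 - 6 = 2$)
$B = 6196$ ($B = 7819 - 1623 = 6196$)
$m{\left(-45,Q{\left(-1,10 \right)} \right)} + B = 2 + 6196 = 6198$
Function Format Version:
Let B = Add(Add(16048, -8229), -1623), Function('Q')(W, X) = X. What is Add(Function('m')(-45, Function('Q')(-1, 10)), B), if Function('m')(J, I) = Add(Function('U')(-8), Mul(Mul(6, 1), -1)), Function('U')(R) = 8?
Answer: 6198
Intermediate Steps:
Function('m')(J, I) = 2 (Function('m')(J, I) = Add(8, Mul(Mul(6, 1), -1)) = Add(8, Mul(6, -1)) = Add(8, -6) = 2)
B = 6196 (B = Add(7819, -1623) = 6196)
Add(Function('m')(-45, Function('Q')(-1, 10)), B) = Add(2, 6196) = 6198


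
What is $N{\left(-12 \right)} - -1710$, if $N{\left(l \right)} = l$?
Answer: $1698$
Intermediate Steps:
$N{\left(-12 \right)} - -1710 = -12 - -1710 = -12 + \left(-39 + 1749\right) = -12 + 1710 = 1698$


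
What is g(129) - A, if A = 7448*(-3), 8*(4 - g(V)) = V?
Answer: 178655/8 ≈ 22332.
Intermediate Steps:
g(V) = 4 - V/8
A = -22344
g(129) - A = (4 - 1/8*129) - 1*(-22344) = (4 - 129/8) + 22344 = -97/8 + 22344 = 178655/8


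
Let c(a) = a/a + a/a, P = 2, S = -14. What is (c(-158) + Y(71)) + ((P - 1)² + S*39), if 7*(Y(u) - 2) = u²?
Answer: 1254/7 ≈ 179.14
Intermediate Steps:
Y(u) = 2 + u²/7
c(a) = 2 (c(a) = 1 + 1 = 2)
(c(-158) + Y(71)) + ((P - 1)² + S*39) = (2 + (2 + (⅐)*71²)) + ((2 - 1)² - 14*39) = (2 + (2 + (⅐)*5041)) + (1² - 546) = (2 + (2 + 5041/7)) + (1 - 546) = (2 + 5055/7) - 545 = 5069/7 - 545 = 1254/7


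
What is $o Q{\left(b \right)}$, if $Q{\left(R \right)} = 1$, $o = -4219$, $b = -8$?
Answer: $-4219$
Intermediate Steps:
$o Q{\left(b \right)} = \left(-4219\right) 1 = -4219$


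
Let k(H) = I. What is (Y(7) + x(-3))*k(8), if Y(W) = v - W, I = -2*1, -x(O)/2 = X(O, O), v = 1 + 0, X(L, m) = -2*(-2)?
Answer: 28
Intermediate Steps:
X(L, m) = 4
v = 1
x(O) = -8 (x(O) = -2*4 = -8)
I = -2
k(H) = -2
Y(W) = 1 - W
(Y(7) + x(-3))*k(8) = ((1 - 1*7) - 8)*(-2) = ((1 - 7) - 8)*(-2) = (-6 - 8)*(-2) = -14*(-2) = 28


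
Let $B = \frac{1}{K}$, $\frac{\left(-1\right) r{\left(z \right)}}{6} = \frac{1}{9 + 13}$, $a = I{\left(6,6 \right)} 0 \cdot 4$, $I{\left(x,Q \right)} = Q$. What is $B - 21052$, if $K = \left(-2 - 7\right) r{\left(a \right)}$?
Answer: $- \frac{568393}{27} \approx -21052.0$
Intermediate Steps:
$a = 0$ ($a = 6 \cdot 0 \cdot 4 = 0 \cdot 4 = 0$)
$r{\left(z \right)} = - \frac{3}{11}$ ($r{\left(z \right)} = - \frac{6}{9 + 13} = - \frac{6}{22} = \left(-6\right) \frac{1}{22} = - \frac{3}{11}$)
$K = \frac{27}{11}$ ($K = \left(-2 - 7\right) \left(- \frac{3}{11}\right) = \left(-9\right) \left(- \frac{3}{11}\right) = \frac{27}{11} \approx 2.4545$)
$B = \frac{11}{27}$ ($B = \frac{1}{\frac{27}{11}} = \frac{11}{27} \approx 0.40741$)
$B - 21052 = \frac{11}{27} - 21052 = - \frac{568393}{27}$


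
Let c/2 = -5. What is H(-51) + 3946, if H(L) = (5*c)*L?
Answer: 6496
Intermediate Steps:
c = -10 (c = 2*(-5) = -10)
H(L) = -50*L (H(L) = (5*(-10))*L = -50*L)
H(-51) + 3946 = -50*(-51) + 3946 = 2550 + 3946 = 6496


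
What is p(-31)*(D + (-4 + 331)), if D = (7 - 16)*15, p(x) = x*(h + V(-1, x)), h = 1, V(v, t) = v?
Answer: 0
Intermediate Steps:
p(x) = 0 (p(x) = x*(1 - 1) = x*0 = 0)
D = -135 (D = -9*15 = -135)
p(-31)*(D + (-4 + 331)) = 0*(-135 + (-4 + 331)) = 0*(-135 + 327) = 0*192 = 0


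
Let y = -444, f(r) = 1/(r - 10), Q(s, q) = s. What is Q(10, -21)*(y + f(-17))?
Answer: -119890/27 ≈ -4440.4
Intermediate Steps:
f(r) = 1/(-10 + r)
Q(10, -21)*(y + f(-17)) = 10*(-444 + 1/(-10 - 17)) = 10*(-444 + 1/(-27)) = 10*(-444 - 1/27) = 10*(-11989/27) = -119890/27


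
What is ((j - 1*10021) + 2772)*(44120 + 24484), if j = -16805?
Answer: -1650200616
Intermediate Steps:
((j - 1*10021) + 2772)*(44120 + 24484) = ((-16805 - 1*10021) + 2772)*(44120 + 24484) = ((-16805 - 10021) + 2772)*68604 = (-26826 + 2772)*68604 = -24054*68604 = -1650200616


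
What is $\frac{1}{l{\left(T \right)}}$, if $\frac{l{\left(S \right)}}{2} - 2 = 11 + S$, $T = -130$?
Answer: $- \frac{1}{234} \approx -0.0042735$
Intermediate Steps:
$l{\left(S \right)} = 26 + 2 S$ ($l{\left(S \right)} = 4 + 2 \left(11 + S\right) = 4 + \left(22 + 2 S\right) = 26 + 2 S$)
$\frac{1}{l{\left(T \right)}} = \frac{1}{26 + 2 \left(-130\right)} = \frac{1}{26 - 260} = \frac{1}{-234} = - \frac{1}{234}$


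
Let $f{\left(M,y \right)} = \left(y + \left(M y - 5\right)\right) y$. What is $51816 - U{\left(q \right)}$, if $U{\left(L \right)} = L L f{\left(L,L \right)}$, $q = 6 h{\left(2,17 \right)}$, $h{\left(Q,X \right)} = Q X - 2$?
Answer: $-262242776472$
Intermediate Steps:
$h{\left(Q,X \right)} = -2 + Q X$
$f{\left(M,y \right)} = y \left(-5 + y + M y\right)$ ($f{\left(M,y \right)} = \left(y + \left(-5 + M y\right)\right) y = \left(-5 + y + M y\right) y = y \left(-5 + y + M y\right)$)
$q = 192$ ($q = 6 \left(-2 + 2 \cdot 17\right) = 6 \left(-2 + 34\right) = 6 \cdot 32 = 192$)
$U{\left(L \right)} = L^{3} \left(-5 + L + L^{2}\right)$ ($U{\left(L \right)} = L L L \left(-5 + L + L L\right) = L^{2} L \left(-5 + L + L^{2}\right) = L^{3} \left(-5 + L + L^{2}\right)$)
$51816 - U{\left(q \right)} = 51816 - 192^{3} \left(-5 + 192 + 192^{2}\right) = 51816 - 7077888 \left(-5 + 192 + 36864\right) = 51816 - 7077888 \cdot 37051 = 51816 - 262242828288 = -262242776472$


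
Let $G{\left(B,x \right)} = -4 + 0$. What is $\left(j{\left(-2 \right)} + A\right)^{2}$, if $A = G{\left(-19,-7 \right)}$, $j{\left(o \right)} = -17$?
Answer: $441$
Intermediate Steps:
$G{\left(B,x \right)} = -4$
$A = -4$
$\left(j{\left(-2 \right)} + A\right)^{2} = \left(-17 - 4\right)^{2} = \left(-21\right)^{2} = 441$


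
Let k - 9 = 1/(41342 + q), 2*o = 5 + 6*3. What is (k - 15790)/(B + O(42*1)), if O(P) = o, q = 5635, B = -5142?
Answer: 1482688072/482030997 ≈ 3.0759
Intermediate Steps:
o = 23/2 (o = (5 + 6*3)/2 = (5 + 18)/2 = (½)*23 = 23/2 ≈ 11.500)
k = 422794/46977 (k = 9 + 1/(41342 + 5635) = 9 + 1/46977 = 422794/46977 ≈ 9.0000)
O(P) = 23/2
(k - 15790)/(B + O(42*1)) = (422794/46977 - 15790)/(-5142 + 23/2) = -741344036/(46977*(-10261/2)) = -741344036/46977*(-2/10261) = 1482688072/482030997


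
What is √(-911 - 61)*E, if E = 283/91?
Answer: 5094*I*√3/91 ≈ 96.957*I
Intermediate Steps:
E = 283/91 (E = 283*(1/91) = 283/91 ≈ 3.1099)
√(-911 - 61)*E = √(-911 - 61)*(283/91) = √(-972)*(283/91) = (18*I*√3)*(283/91) = 5094*I*√3/91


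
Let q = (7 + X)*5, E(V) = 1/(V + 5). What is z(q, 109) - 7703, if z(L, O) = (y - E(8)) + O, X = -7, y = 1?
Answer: -98710/13 ≈ -7593.1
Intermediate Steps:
E(V) = 1/(5 + V)
q = 0 (q = (7 - 7)*5 = 0*5 = 0)
z(L, O) = 12/13 + O (z(L, O) = (1 - 1/(5 + 8)) + O = (1 - 1/13) + O = 12/13 + O)
z(q, 109) - 7703 = (12/13 + 109) - 7703 = 1429/13 - 7703 = -98710/13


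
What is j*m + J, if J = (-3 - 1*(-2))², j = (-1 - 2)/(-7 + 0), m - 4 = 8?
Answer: 43/7 ≈ 6.1429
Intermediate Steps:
m = 12 (m = 4 + 8 = 12)
j = 3/7 (j = -3/(-7) = -3*(-⅐) = 3/7 ≈ 0.42857)
J = 1 (J = (-3 + 2)² = (-1)² = 1)
j*m + J = (3/7)*12 + 1 = 36/7 + 1 = 43/7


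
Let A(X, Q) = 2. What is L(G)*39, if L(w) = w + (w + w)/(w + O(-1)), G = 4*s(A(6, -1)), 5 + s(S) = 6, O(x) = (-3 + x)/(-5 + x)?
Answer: 1560/7 ≈ 222.86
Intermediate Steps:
O(x) = (-3 + x)/(-5 + x)
s(S) = 1 (s(S) = -5 + 6 = 1)
G = 4 (G = 4*1 = 4)
L(w) = w + 2*w/(2/3 + w) (L(w) = w + (w + w)/(w + (-3 - 1)/(-5 - 1)) = w + (2*w)/(w - 4/(-6)) = w + (2*w)/(w - 1/6*(-4)) = w + (2*w)/(w + 2/3) = w + (2*w)/(2/3 + w) = w + 2*w/(2/3 + w))
L(G)*39 = (4*(8 + 3*4)/(2 + 3*4))*39 = (4*(8 + 12)/(2 + 12))*39 = (4*20/14)*39 = (4*(1/14)*20)*39 = (40/7)*39 = 1560/7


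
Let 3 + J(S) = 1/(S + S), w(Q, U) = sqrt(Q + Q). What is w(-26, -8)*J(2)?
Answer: -11*I*sqrt(13)/2 ≈ -19.831*I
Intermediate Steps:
w(Q, U) = sqrt(2)*sqrt(Q) (w(Q, U) = sqrt(2*Q) = sqrt(2)*sqrt(Q))
J(S) = -3 + 1/(2*S) (J(S) = -3 + 1/(S + S) = -3 + 1/(2*S))
w(-26, -8)*J(2) = (sqrt(2)*sqrt(-26))*(-3 + (1/2)/2) = (sqrt(2)*(I*sqrt(26)))*(-3 + (1/2)*(1/2)) = (2*I*sqrt(13))*(-3 + 1/4) = (2*I*sqrt(13))*(-11/4) = -11*I*sqrt(13)/2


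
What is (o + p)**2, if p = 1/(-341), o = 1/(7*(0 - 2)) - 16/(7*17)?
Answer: 5861241/134420836 ≈ 0.043604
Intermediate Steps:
o = -7/34 (o = 1/(7*(-2)) - 16/119 = 1/(-14) - 16*1/119 = 1*(-1/14) - 16/119 = -1/14 - 16/119 = -7/34 ≈ -0.20588)
p = -1/341 ≈ -0.0029326
(o + p)**2 = (-7/34 - 1/341)**2 = (-2421/11594)**2 = 5861241/134420836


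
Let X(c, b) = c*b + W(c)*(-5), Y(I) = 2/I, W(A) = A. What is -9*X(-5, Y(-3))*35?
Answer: -8925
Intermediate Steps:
X(c, b) = -5*c + b*c (X(c, b) = c*b + c*(-5) = b*c - 5*c = -5*c + b*c)
-9*X(-5, Y(-3))*35 = -(-45)*(-5 + 2/(-3))*35 = -(-45)*(-5 + 2*(-⅓))*35 = -(-45)*(-5 - ⅔)*35 = -(-45)*(-17)/3*35 = -9*85/3*35 = -255*35 = -8925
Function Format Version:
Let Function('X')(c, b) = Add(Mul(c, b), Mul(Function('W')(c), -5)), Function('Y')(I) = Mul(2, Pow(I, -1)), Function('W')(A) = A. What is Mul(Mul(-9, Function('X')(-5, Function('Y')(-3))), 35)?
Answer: -8925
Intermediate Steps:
Function('X')(c, b) = Add(Mul(-5, c), Mul(b, c)) (Function('X')(c, b) = Add(Mul(c, b), Mul(c, -5)) = Add(Mul(b, c), Mul(-5, c)) = Add(Mul(-5, c), Mul(b, c)))
Mul(Mul(-9, Function('X')(-5, Function('Y')(-3))), 35) = Mul(Mul(-9, Mul(-5, Add(-5, Mul(2, Pow(-3, -1))))), 35) = Mul(Mul(-9, Mul(-5, Add(-5, Mul(2, Rational(-1, 3))))), 35) = Mul(Mul(-9, Mul(-5, Add(-5, Rational(-2, 3)))), 35) = Mul(Mul(-9, Mul(-5, Rational(-17, 3))), 35) = Mul(Mul(-9, Rational(85, 3)), 35) = Mul(-255, 35) = -8925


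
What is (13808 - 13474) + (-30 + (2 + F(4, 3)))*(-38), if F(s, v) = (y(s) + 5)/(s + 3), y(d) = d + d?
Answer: 9292/7 ≈ 1327.4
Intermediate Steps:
y(d) = 2*d
F(s, v) = (5 + 2*s)/(3 + s) (F(s, v) = (2*s + 5)/(s + 3) = (5 + 2*s)/(3 + s))
(13808 - 13474) + (-30 + (2 + F(4, 3)))*(-38) = (13808 - 13474) + (-30 + (2 + (5 + 2*4)/(3 + 4)))*(-38) = 334 + (-30 + (2 + (5 + 8)/7))*(-38) = 334 + (-30 + (2 + (1/7)*13))*(-38) = 334 + (-30 + (2 + 13/7))*(-38) = 334 + (-30 + 27/7)*(-38) = 334 - 183/7*(-38) = 334 + 6954/7 = 9292/7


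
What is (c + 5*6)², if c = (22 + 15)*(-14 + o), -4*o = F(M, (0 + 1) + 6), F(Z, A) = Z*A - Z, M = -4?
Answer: 70756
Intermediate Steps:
F(Z, A) = -Z + A*Z (F(Z, A) = A*Z - Z = -Z + A*Z)
o = 6 (o = -(-1)*(-1 + ((0 + 1) + 6)) = -(-1)*(-1 + (1 + 6)) = -(-1)*(-1 + 7) = -(-1)*6 = -¼*(-24) = 6)
c = -296 (c = (22 + 15)*(-14 + 6) = 37*(-8) = -296)
(c + 5*6)² = (-296 + 5*6)² = (-296 + 30)² = (-266)² = 70756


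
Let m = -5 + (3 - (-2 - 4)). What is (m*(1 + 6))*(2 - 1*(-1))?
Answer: 84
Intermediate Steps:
m = 4 (m = -5 + (3 - 1*(-6)) = -5 + (3 + 6) = -5 + 9 = 4)
(m*(1 + 6))*(2 - 1*(-1)) = (4*(1 + 6))*(2 - 1*(-1)) = (4*7)*(2 + 1) = 28*3 = 84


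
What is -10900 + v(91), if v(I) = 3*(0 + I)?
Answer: -10627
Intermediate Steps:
v(I) = 3*I
-10900 + v(91) = -10900 + 3*91 = -10900 + 273 = -10627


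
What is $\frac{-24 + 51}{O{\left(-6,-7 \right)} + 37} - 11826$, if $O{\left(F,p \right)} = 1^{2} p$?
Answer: $- \frac{118251}{10} \approx -11825.0$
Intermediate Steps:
$O{\left(F,p \right)} = p$ ($O{\left(F,p \right)} = 1 p = p$)
$\frac{-24 + 51}{O{\left(-6,-7 \right)} + 37} - 11826 = \frac{-24 + 51}{-7 + 37} - 11826 = \frac{27}{30} - 11826 = 27 \cdot \frac{1}{30} - 11826 = \frac{9}{10} - 11826 = - \frac{118251}{10}$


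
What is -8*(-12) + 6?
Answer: 102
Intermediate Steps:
-8*(-12) + 6 = 96 + 6 = 102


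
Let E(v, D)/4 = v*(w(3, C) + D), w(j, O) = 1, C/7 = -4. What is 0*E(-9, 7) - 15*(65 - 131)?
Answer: 990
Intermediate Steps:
C = -28 (C = 7*(-4) = -28)
E(v, D) = 4*v*(1 + D) (E(v, D) = 4*(v*(1 + D)) = 4*v*(1 + D))
0*E(-9, 7) - 15*(65 - 131) = 0*(4*(-9)*(1 + 7)) - 15*(65 - 131) = 0*(4*(-9)*8) - 15*(-66) = 0*(-288) - 1*(-990) = 0 + 990 = 990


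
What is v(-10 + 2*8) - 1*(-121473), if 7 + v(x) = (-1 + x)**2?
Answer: 121491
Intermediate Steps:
v(x) = -7 + (-1 + x)**2
v(-10 + 2*8) - 1*(-121473) = (-7 + (-1 + (-10 + 2*8))**2) - 1*(-121473) = (-7 + (-1 + (-10 + 16))**2) + 121473 = (-7 + (-1 + 6)**2) + 121473 = (-7 + 5**2) + 121473 = (-7 + 25) + 121473 = 18 + 121473 = 121491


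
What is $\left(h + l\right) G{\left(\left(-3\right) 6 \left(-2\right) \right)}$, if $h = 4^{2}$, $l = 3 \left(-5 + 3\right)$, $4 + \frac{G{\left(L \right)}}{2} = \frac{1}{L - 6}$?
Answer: $- \frac{238}{3} \approx -79.333$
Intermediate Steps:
$G{\left(L \right)} = -8 + \frac{2}{-6 + L}$ ($G{\left(L \right)} = -8 + \frac{2}{L - 6} = -8 + \frac{2}{-6 + L}$)
$l = -6$ ($l = 3 \left(-2\right) = -6$)
$h = 16$
$\left(h + l\right) G{\left(\left(-3\right) 6 \left(-2\right) \right)} = \left(16 - 6\right) \frac{2 \left(25 - 4 \left(-3\right) 6 \left(-2\right)\right)}{-6 + \left(-3\right) 6 \left(-2\right)} = 10 \frac{2 \left(25 - 4 \left(\left(-18\right) \left(-2\right)\right)\right)}{-6 - -36} = 10 \frac{2 \left(25 - 144\right)}{-6 + 36} = 10 \frac{2 \left(25 - 144\right)}{30} = 10 \cdot 2 \cdot \frac{1}{30} \left(-119\right) = 10 \left(- \frac{119}{15}\right) = - \frac{238}{3}$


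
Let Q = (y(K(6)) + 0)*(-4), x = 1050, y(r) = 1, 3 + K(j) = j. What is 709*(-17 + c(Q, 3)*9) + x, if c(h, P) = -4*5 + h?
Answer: -164147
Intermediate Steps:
K(j) = -3 + j
Q = -4 (Q = (1 + 0)*(-4) = 1*(-4) = -4)
c(h, P) = -20 + h
709*(-17 + c(Q, 3)*9) + x = 709*(-17 + (-20 - 4)*9) + 1050 = 709*(-17 - 24*9) + 1050 = 709*(-17 - 216) + 1050 = 709*(-233) + 1050 = -165197 + 1050 = -164147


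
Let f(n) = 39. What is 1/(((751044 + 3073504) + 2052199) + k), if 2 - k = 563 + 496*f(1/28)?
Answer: 1/5856842 ≈ 1.7074e-7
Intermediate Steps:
k = -19905 (k = 2 - (563 + 496*39) = 2 - (563 + 19344) = 2 - 1*19907 = 2 - 19907 = -19905)
1/(((751044 + 3073504) + 2052199) + k) = 1/(((751044 + 3073504) + 2052199) - 19905) = 1/((3824548 + 2052199) - 19905) = 1/(5876747 - 19905) = 1/5856842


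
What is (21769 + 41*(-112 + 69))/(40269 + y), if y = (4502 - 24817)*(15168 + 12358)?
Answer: -20006/559150421 ≈ -3.5779e-5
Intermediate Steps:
y = -559190690 (y = -20315*27526 = -559190690)
(21769 + 41*(-112 + 69))/(40269 + y) = (21769 + 41*(-112 + 69))/(40269 - 559190690) = (21769 + 41*(-43))/(-559150421) = (21769 - 1763)*(-1/559150421) = 20006*(-1/559150421) = -20006/559150421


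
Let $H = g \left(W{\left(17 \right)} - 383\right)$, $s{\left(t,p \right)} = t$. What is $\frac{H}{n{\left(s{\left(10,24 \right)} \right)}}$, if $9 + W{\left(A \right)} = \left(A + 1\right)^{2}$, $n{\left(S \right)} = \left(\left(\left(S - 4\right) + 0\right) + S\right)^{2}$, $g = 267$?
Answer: $- \frac{4539}{64} \approx -70.922$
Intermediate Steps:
$n{\left(S \right)} = \left(-4 + 2 S\right)^{2}$ ($n{\left(S \right)} = \left(\left(\left(-4 + S\right) + 0\right) + S\right)^{2} = \left(\left(-4 + S\right) + S\right)^{2} = \left(-4 + 2 S\right)^{2}$)
$W{\left(A \right)} = -9 + \left(1 + A\right)^{2}$ ($W{\left(A \right)} = -9 + \left(A + 1\right)^{2} = -9 + \left(1 + A\right)^{2}$)
$H = -18156$ ($H = 267 \left(\left(-9 + \left(1 + 17\right)^{2}\right) - 383\right) = 267 \left(\left(-9 + 18^{2}\right) - 383\right) = 267 \left(\left(-9 + 324\right) - 383\right) = 267 \left(315 - 383\right) = 267 \left(-68\right) = -18156$)
$\frac{H}{n{\left(s{\left(10,24 \right)} \right)}} = - \frac{18156}{4 \left(-2 + 10\right)^{2}} = - \frac{18156}{4 \cdot 8^{2}} = - \frac{18156}{4 \cdot 64} = - \frac{18156}{256} = \left(-18156\right) \frac{1}{256} = - \frac{4539}{64}$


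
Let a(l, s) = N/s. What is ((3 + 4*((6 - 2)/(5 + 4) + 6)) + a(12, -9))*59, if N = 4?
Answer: 5015/3 ≈ 1671.7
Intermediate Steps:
a(l, s) = 4/s
((3 + 4*((6 - 2)/(5 + 4) + 6)) + a(12, -9))*59 = ((3 + 4*((6 - 2)/(5 + 4) + 6)) + 4/(-9))*59 = ((3 + 4*(4/9 + 6)) + 4*(-1/9))*59 = ((3 + 4*(4*(1/9) + 6)) - 4/9)*59 = ((3 + 4*(4/9 + 6)) - 4/9)*59 = ((3 + 4*(58/9)) - 4/9)*59 = ((3 + 232/9) - 4/9)*59 = (259/9 - 4/9)*59 = (85/3)*59 = 5015/3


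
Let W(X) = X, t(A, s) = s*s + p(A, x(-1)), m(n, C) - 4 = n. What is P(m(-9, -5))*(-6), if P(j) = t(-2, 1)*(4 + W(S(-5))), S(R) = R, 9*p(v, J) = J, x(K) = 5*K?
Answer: 8/3 ≈ 2.6667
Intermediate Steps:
m(n, C) = 4 + n
p(v, J) = J/9
t(A, s) = -5/9 + s² (t(A, s) = s*s + (5*(-1))/9 = s² + (⅑)*(-5) = s² - 5/9 = -5/9 + s²)
P(j) = -4/9 (P(j) = (-5/9 + 1²)*(4 - 5) = (-5/9 + 1)*(-1) = (4/9)*(-1) = -4/9)
P(m(-9, -5))*(-6) = -4/9*(-6) = 8/3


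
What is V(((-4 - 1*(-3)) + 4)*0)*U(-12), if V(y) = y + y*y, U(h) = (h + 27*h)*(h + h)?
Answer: 0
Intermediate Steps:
U(h) = 56*h**2 (U(h) = (28*h)*(2*h) = 56*h**2)
V(y) = y + y**2
V(((-4 - 1*(-3)) + 4)*0)*U(-12) = ((((-4 - 1*(-3)) + 4)*0)*(1 + ((-4 - 1*(-3)) + 4)*0))*(56*(-12)**2) = ((((-4 + 3) + 4)*0)*(1 + ((-4 + 3) + 4)*0))*(56*144) = (((-1 + 4)*0)*(1 + (-1 + 4)*0))*8064 = ((3*0)*(1 + 3*0))*8064 = (0*(1 + 0))*8064 = (0*1)*8064 = 0*8064 = 0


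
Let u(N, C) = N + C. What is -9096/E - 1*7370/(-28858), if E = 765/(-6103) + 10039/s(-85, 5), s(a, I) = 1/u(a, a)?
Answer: 2304843972331/8840362822235 ≈ 0.26072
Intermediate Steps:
u(N, C) = C + N
s(a, I) = 1/(2*a) (s(a, I) = 1/(a + a) = 1/(2*a))
E = -612680215/359 (E = 765/(-6103) + 10039/(((1/2)/(-85))) = 765*(-1/6103) + 10039/(((1/2)*(-1/85))) = -45/359 + 10039/(-1/170) = -45/359 + 10039*(-170) = -45/359 - 1706630 = -612680215/359 ≈ -1.7066e+6)
-9096/E - 1*7370/(-28858) = -9096/(-612680215/359) - 1*7370/(-28858) = -9096*(-359/612680215) - 7370*(-1/28858) = 3265464/612680215 + 3685/14429 = 2304843972331/8840362822235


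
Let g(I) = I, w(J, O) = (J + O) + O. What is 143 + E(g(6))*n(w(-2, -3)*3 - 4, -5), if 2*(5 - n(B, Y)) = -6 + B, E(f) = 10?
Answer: 363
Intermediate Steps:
w(J, O) = J + 2*O
n(B, Y) = 8 - B/2 (n(B, Y) = 5 - (-6 + B)/2 = 5 + (3 - B/2) = 8 - B/2)
143 + E(g(6))*n(w(-2, -3)*3 - 4, -5) = 143 + 10*(8 - ((-2 + 2*(-3))*3 - 4)/2) = 143 + 10*(8 - ((-2 - 6)*3 - 4)/2) = 143 + 10*(8 - (-8*3 - 4)/2) = 143 + 10*(8 - (-24 - 4)/2) = 143 + 10*(8 - ½*(-28)) = 143 + 10*(8 + 14) = 143 + 10*22 = 143 + 220 = 363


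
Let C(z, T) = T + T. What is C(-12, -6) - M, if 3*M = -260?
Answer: 224/3 ≈ 74.667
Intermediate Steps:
M = -260/3 (M = (⅓)*(-260) = -260/3 ≈ -86.667)
C(z, T) = 2*T
C(-12, -6) - M = 2*(-6) - 1*(-260/3) = -12 + 260/3 = 224/3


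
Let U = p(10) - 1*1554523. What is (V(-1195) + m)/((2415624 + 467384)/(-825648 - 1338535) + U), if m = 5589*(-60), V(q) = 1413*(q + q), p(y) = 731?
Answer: 4017167305515/1681346557472 ≈ 2.3893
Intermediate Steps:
V(q) = 2826*q (V(q) = 1413*(2*q) = 2826*q)
U = -1553792 (U = 731 - 1*1554523 = 731 - 1554523 = -1553792)
m = -335340
(V(-1195) + m)/((2415624 + 467384)/(-825648 - 1338535) + U) = (2826*(-1195) - 335340)/((2415624 + 467384)/(-825648 - 1338535) - 1553792) = (-3377070 - 335340)/(2883008/(-2164183) - 1553792) = -3712410/(2883008*(-1/2164183) - 1553792) = -3712410/(-2883008/2164183 - 1553792) = -3712410/(-3362693114944/2164183) = -3712410*(-2164183/3362693114944) = 4017167305515/1681346557472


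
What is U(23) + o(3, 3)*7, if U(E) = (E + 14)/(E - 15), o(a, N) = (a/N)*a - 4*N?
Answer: -467/8 ≈ -58.375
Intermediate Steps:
o(a, N) = -4*N + a²/N (o(a, N) = a²/N - 4*N = -4*N + a²/N)
U(E) = (14 + E)/(-15 + E)
U(23) + o(3, 3)*7 = (14 + 23)/(-15 + 23) + (-4*3 + 3²/3)*7 = 37/8 + (-12 + (⅓)*9)*7 = (⅛)*37 + (-12 + 3)*7 = 37/8 - 9*7 = 37/8 - 63 = -467/8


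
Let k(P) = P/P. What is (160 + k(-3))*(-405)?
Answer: -65205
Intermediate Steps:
k(P) = 1
(160 + k(-3))*(-405) = (160 + 1)*(-405) = 161*(-405) = -65205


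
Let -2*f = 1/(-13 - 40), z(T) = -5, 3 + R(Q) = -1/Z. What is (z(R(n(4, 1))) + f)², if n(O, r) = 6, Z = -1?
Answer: 279841/11236 ≈ 24.906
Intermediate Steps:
R(Q) = -2 (R(Q) = -3 - 1/(-1) = -3 - 1*(-1) = -3 + 1 = -2)
f = 1/106 (f = -1/(2*(-13 - 40)) = -½/(-53) = -½*(-1/53) = 1/106 ≈ 0.0094340)
(z(R(n(4, 1))) + f)² = (-5 + 1/106)² = (-529/106)² = 279841/11236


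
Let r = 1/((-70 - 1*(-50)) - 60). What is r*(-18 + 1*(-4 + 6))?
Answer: 1/5 ≈ 0.20000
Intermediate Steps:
r = -1/80 (r = 1/((-70 + 50) - 60) = 1/(-20 - 60) = 1/(-80) = -1/80 ≈ -0.012500)
r*(-18 + 1*(-4 + 6)) = -(-18 + 1*(-4 + 6))/80 = -(-18 + 1*2)/80 = -(-18 + 2)/80 = -1/80*(-16) = 1/5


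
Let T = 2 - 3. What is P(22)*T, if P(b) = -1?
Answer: 1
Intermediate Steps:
T = -1
P(22)*T = -1*(-1) = 1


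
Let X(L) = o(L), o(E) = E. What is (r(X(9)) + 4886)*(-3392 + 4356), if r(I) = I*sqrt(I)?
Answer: 4736132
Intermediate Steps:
X(L) = L
r(I) = I**(3/2)
(r(X(9)) + 4886)*(-3392 + 4356) = (9**(3/2) + 4886)*(-3392 + 4356) = (27 + 4886)*964 = 4913*964 = 4736132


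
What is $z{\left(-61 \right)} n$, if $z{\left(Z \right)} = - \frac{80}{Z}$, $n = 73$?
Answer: $\frac{5840}{61} \approx 95.738$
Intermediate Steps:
$z{\left(-61 \right)} n = - \frac{80}{-61} \cdot 73 = \left(-80\right) \left(- \frac{1}{61}\right) 73 = \frac{80}{61} \cdot 73 = \frac{5840}{61}$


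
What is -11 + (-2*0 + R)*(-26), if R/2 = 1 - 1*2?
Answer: 41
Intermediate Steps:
R = -2 (R = 2*(1 - 1*2) = 2*(1 - 2) = 2*(-1) = -2)
-11 + (-2*0 + R)*(-26) = -11 + (-2*0 - 2)*(-26) = -11 + (0 - 2)*(-26) = -11 - 2*(-26) = -11 + 52 = 41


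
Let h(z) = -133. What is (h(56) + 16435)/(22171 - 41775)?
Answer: -627/754 ≈ -0.83156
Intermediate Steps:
(h(56) + 16435)/(22171 - 41775) = (-133 + 16435)/(22171 - 41775) = 16302/(-19604) = 16302*(-1/19604) = -627/754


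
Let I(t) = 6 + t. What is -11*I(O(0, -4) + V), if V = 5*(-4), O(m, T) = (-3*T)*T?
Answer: 682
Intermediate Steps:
O(m, T) = -3*T²
V = -20
-11*I(O(0, -4) + V) = -11*(6 + (-3*(-4)² - 20)) = -11*(6 + (-3*16 - 20)) = -11*(6 + (-48 - 20)) = -11*(6 - 68) = -11*(-62) = 682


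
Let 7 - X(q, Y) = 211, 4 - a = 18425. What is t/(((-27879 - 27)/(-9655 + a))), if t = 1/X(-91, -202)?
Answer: -7019/1423206 ≈ -0.0049318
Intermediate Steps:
a = -18421 (a = 4 - 1*18425 = 4 - 18425 = -18421)
X(q, Y) = -204 (X(q, Y) = 7 - 1*211 = 7 - 211 = -204)
t = -1/204 (t = 1/(-204) = -1/204 ≈ -0.0049020)
t/(((-27879 - 27)/(-9655 + a))) = -(-9655 - 18421)/(-27879 - 27)/204 = -1/(204*((-27906/(-28076)))) = -1/(204*((-27906*(-1/28076)))) = -1/(204*13953/14038) = -1/204*14038/13953 = -7019/1423206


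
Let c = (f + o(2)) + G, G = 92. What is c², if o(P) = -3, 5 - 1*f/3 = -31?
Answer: 38809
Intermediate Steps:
f = 108 (f = 15 - 3*(-31) = 15 + 93 = 108)
c = 197 (c = (108 - 3) + 92 = 105 + 92 = 197)
c² = 197² = 38809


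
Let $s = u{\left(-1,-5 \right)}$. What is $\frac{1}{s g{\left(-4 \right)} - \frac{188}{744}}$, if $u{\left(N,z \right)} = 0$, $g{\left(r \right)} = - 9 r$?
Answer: $- \frac{186}{47} \approx -3.9574$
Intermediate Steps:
$s = 0$
$\frac{1}{s g{\left(-4 \right)} - \frac{188}{744}} = \frac{1}{0 \left(\left(-9\right) \left(-4\right)\right) - \frac{188}{744}} = \frac{1}{0 \cdot 36 - \frac{47}{186}} = \frac{1}{0 - \frac{47}{186}} = \frac{1}{- \frac{47}{186}} = - \frac{186}{47}$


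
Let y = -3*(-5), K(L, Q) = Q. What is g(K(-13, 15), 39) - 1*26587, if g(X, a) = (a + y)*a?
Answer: -24481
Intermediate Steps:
y = 15 (y = -1*(-15) = 15)
g(X, a) = a*(15 + a) (g(X, a) = (a + 15)*a = (15 + a)*a = a*(15 + a))
g(K(-13, 15), 39) - 1*26587 = 39*(15 + 39) - 1*26587 = 39*54 - 26587 = 2106 - 26587 = -24481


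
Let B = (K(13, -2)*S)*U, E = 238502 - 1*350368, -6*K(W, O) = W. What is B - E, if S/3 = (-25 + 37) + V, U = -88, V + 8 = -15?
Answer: 105574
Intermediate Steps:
V = -23 (V = -8 - 15 = -23)
K(W, O) = -W/6
S = -33 (S = 3*((-25 + 37) - 23) = 3*(12 - 23) = 3*(-11) = -33)
E = -111866 (E = 238502 - 350368 = -111866)
B = -6292 (B = (-⅙*13*(-33))*(-88) = -13/6*(-33)*(-88) = (143/2)*(-88) = -6292)
B - E = -6292 - 1*(-111866) = -6292 + 111866 = 105574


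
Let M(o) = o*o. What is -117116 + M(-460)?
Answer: 94484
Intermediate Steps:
M(o) = o**2
-117116 + M(-460) = -117116 + (-460)**2 = -117116 + 211600 = 94484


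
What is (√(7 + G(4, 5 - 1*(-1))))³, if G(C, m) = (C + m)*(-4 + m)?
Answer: 81*√3 ≈ 140.30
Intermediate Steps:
G(C, m) = (-4 + m)*(C + m)
(√(7 + G(4, 5 - 1*(-1))))³ = (√(7 + ((5 - 1*(-1))² - 4*4 - 4*(5 - 1*(-1)) + 4*(5 - 1*(-1)))))³ = (√(7 + ((5 + 1)² - 16 - 4*(5 + 1) + 4*(5 + 1))))³ = (√(7 + (6² - 16 - 4*6 + 4*6)))³ = (√(7 + (36 - 16 - 24 + 24)))³ = (√(7 + 20))³ = (√27)³ = (3*√3)³ = 81*√3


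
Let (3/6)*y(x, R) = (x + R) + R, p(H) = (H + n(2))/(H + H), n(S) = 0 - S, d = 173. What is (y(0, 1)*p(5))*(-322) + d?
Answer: -1067/5 ≈ -213.40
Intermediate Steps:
n(S) = -S
p(H) = (-2 + H)/(2*H) (p(H) = (H - 1*2)/(H + H) = (H - 2)/((2*H)) = (-2 + H)*(1/(2*H)) = (-2 + H)/(2*H))
y(x, R) = 2*x + 4*R (y(x, R) = 2*((x + R) + R) = 2*((R + x) + R) = 2*(x + 2*R) = 2*x + 4*R)
(y(0, 1)*p(5))*(-322) + d = ((2*0 + 4*1)*((½)*(-2 + 5)/5))*(-322) + 173 = ((0 + 4)*((½)*(⅕)*3))*(-322) + 173 = (4*(3/10))*(-322) + 173 = (6/5)*(-322) + 173 = -1932/5 + 173 = -1067/5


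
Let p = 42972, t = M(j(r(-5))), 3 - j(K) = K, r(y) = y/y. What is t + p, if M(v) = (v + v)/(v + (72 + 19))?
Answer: 3996400/93 ≈ 42972.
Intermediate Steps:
r(y) = 1
j(K) = 3 - K
M(v) = 2*v/(91 + v) (M(v) = (2*v)/(v + 91) = (2*v)/(91 + v) = 2*v/(91 + v))
t = 4/93 (t = 2*(3 - 1*1)/(91 + (3 - 1*1)) = 2*(3 - 1)/(91 + (3 - 1)) = 2*2/(91 + 2) = 2*2/93 = 2*2*(1/93) = 4/93 ≈ 0.043011)
t + p = 4/93 + 42972 = 3996400/93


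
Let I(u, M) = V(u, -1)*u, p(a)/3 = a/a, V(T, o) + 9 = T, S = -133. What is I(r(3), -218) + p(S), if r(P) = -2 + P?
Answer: -5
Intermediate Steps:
V(T, o) = -9 + T
p(a) = 3 (p(a) = 3*(a/a) = 3*1 = 3)
I(u, M) = u*(-9 + u) (I(u, M) = (-9 + u)*u = u*(-9 + u))
I(r(3), -218) + p(S) = (-2 + 3)*(-9 + (-2 + 3)) + 3 = 1*(-9 + 1) + 3 = 1*(-8) + 3 = -8 + 3 = -5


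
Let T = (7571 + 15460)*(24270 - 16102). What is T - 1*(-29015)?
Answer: 188146223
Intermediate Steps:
T = 188117208 (T = 23031*8168 = 188117208)
T - 1*(-29015) = 188117208 - 1*(-29015) = 188117208 + 29015 = 188146223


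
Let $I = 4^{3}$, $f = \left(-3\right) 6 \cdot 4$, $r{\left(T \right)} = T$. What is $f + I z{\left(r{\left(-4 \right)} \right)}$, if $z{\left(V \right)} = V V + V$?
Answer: $696$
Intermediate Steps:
$f = -72$ ($f = \left(-18\right) 4 = -72$)
$z{\left(V \right)} = V + V^{2}$ ($z{\left(V \right)} = V^{2} + V = V + V^{2}$)
$I = 64$
$f + I z{\left(r{\left(-4 \right)} \right)} = -72 + 64 \left(- 4 \left(1 - 4\right)\right) = -72 + 64 \left(\left(-4\right) \left(-3\right)\right) = -72 + 64 \cdot 12 = -72 + 768 = 696$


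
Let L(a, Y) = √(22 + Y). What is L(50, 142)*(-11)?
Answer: -22*√41 ≈ -140.87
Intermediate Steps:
L(50, 142)*(-11) = √(22 + 142)*(-11) = √164*(-11) = (2*√41)*(-11) = -22*√41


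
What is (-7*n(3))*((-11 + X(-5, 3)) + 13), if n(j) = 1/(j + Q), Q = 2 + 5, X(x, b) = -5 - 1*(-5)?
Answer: -7/5 ≈ -1.4000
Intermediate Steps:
X(x, b) = 0 (X(x, b) = -5 + 5 = 0)
Q = 7
n(j) = 1/(7 + j) (n(j) = 1/(j + 7) = 1/(7 + j))
(-7*n(3))*((-11 + X(-5, 3)) + 13) = (-7/(7 + 3))*((-11 + 0) + 13) = (-7/10)*(-11 + 13) = -7*⅒*2 = -7/10*2 = -7/5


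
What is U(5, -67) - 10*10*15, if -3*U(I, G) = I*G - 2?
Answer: -4163/3 ≈ -1387.7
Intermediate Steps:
U(I, G) = 2/3 - G*I/3 (U(I, G) = -(I*G - 2)/3 = -(G*I - 2)/3 = -(-2 + G*I)/3 = 2/3 - G*I/3)
U(5, -67) - 10*10*15 = (2/3 - 1/3*(-67)*5) - 10*10*15 = (2/3 + 335/3) - 100*15 = 337/3 - 1*1500 = 337/3 - 1500 = -4163/3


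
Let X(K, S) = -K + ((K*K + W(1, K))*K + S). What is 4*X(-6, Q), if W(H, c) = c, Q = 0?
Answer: -696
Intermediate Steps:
X(K, S) = S - K + K*(K + K²) (X(K, S) = -K + ((K*K + K)*K + S) = -K + ((K² + K)*K + S) = -K + ((K + K²)*K + S) = -K + (K*(K + K²) + S) = -K + (S + K*(K + K²)) = S - K + K*(K + K²))
4*X(-6, Q) = 4*(0 + (-6)² + (-6)³ - 1*(-6)) = 4*(0 + 36 - 216 + 6) = 4*(-174) = -696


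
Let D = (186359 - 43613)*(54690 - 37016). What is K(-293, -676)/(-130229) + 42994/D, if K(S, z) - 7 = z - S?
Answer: 12894685945/4439916310434 ≈ 0.0029043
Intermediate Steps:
K(S, z) = 7 + z - S (K(S, z) = 7 + (z - S) = 7 + z - S)
D = 2522892804 (D = 142746*17674 = 2522892804)
K(-293, -676)/(-130229) + 42994/D = (7 - 676 - 1*(-293))/(-130229) + 42994/2522892804 = (7 - 676 + 293)*(-1/130229) + 42994*(1/2522892804) = -376*(-1/130229) + 581/34093146 = 376/130229 + 581/34093146 = 12894685945/4439916310434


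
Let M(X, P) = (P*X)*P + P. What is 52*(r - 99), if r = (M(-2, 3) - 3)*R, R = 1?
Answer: -6084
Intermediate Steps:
M(X, P) = P + X*P² (M(X, P) = X*P² + P = P + X*P²)
r = -18 (r = (3*(1 + 3*(-2)) - 3)*1 = (3*(1 - 6) - 3)*1 = (3*(-5) - 3)*1 = (-15 - 3)*1 = -18*1 = -18)
52*(r - 99) = 52*(-18 - 99) = 52*(-117) = -6084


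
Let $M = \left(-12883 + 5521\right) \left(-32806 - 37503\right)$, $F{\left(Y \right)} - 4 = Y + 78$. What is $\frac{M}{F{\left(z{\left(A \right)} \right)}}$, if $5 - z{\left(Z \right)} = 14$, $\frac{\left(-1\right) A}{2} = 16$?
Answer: $\frac{517614858}{73} \approx 7.0906 \cdot 10^{6}$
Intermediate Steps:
$A = -32$ ($A = \left(-2\right) 16 = -32$)
$z{\left(Z \right)} = -9$ ($z{\left(Z \right)} = 5 - 14 = -9$)
$F{\left(Y \right)} = 82 + Y$ ($F{\left(Y \right)} = 4 + \left(Y + 78\right) = 4 + \left(78 + Y\right) = 82 + Y$)
$M = 517614858$ ($M = \left(-7362\right) \left(-70309\right) = 517614858$)
$\frac{M}{F{\left(z{\left(A \right)} \right)}} = \frac{517614858}{82 - 9} = \frac{517614858}{73}$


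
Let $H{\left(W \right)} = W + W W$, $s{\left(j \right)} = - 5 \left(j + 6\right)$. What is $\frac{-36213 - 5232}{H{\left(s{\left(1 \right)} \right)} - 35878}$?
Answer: $\frac{41445}{34688} \approx 1.1948$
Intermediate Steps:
$s{\left(j \right)} = -30 - 5 j$ ($s{\left(j \right)} = - 5 \left(6 + j\right) = -30 - 5 j$)
$H{\left(W \right)} = W + W^{2}$
$\frac{-36213 - 5232}{H{\left(s{\left(1 \right)} \right)} - 35878} = \frac{-36213 - 5232}{\left(-30 - 5\right) \left(1 - 35\right) - 35878} = - \frac{41445}{\left(-30 - 5\right) \left(1 - 35\right) - 35878} = - \frac{41445}{- 35 \left(1 - 35\right) - 35878} = - \frac{41445}{\left(-35\right) \left(-34\right) - 35878} = - \frac{41445}{1190 - 35878} = - \frac{41445}{-34688} = \left(-41445\right) \left(- \frac{1}{34688}\right) = \frac{41445}{34688}$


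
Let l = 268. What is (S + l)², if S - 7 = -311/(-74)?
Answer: 426876921/5476 ≈ 77954.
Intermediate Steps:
S = 829/74 (S = 7 - 311/(-74) = 7 - 311*(-1/74) = 7 + 311/74 = 829/74 ≈ 11.203)
(S + l)² = (829/74 + 268)² = (20661/74)² = 426876921/5476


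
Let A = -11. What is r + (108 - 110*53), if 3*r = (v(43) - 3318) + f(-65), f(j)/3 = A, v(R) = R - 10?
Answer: -6828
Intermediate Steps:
v(R) = -10 + R
f(j) = -33 (f(j) = 3*(-11) = -33)
r = -1106 (r = (((-10 + 43) - 3318) - 33)/3 = ((33 - 3318) - 33)/3 = (-3285 - 33)/3 = (1/3)*(-3318) = -1106)
r + (108 - 110*53) = -1106 + (108 - 110*53) = -1106 + (108 - 5830) = -1106 - 5722 = -6828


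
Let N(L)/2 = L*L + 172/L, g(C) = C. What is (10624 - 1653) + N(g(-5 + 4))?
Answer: 8629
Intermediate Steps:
N(L) = 2*L**2 + 344/L (N(L) = 2*(L*L + 172/L) = 2*(L**2 + 172/L) = 2*L**2 + 344/L)
(10624 - 1653) + N(g(-5 + 4)) = (10624 - 1653) + 2*(172 + (-5 + 4)**3)/(-5 + 4) = 8971 + 2*(172 + (-1)**3)/(-1) = 8971 + 2*(-1)*(172 - 1) = 8971 + 2*(-1)*171 = 8971 - 342 = 8629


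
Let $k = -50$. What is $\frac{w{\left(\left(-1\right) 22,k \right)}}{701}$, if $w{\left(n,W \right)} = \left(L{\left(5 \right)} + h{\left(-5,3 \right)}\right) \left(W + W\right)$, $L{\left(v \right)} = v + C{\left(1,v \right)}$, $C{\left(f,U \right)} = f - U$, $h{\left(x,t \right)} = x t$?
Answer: $\frac{1400}{701} \approx 1.9971$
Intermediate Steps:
$h{\left(x,t \right)} = t x$
$L{\left(v \right)} = 1$ ($L{\left(v \right)} = v - \left(-1 + v\right) = 1$)
$w{\left(n,W \right)} = - 28 W$ ($w{\left(n,W \right)} = \left(1 + 3 \left(-5\right)\right) \left(W + W\right) = \left(1 - 15\right) 2 W = - 14 \cdot 2 W = - 28 W$)
$\frac{w{\left(\left(-1\right) 22,k \right)}}{701} = \frac{\left(-28\right) \left(-50\right)}{701} = 1400 \cdot \frac{1}{701} = \frac{1400}{701}$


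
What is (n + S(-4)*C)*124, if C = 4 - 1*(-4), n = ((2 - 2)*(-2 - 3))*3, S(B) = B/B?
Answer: 992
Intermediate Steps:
S(B) = 1
n = 0 (n = (0*(-5))*3 = 0*3 = 0)
C = 8 (C = 4 + 4 = 8)
(n + S(-4)*C)*124 = (0 + 1*8)*124 = (0 + 8)*124 = 8*124 = 992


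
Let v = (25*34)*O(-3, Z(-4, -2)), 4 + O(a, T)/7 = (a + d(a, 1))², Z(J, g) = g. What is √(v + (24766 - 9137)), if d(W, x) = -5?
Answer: √372629 ≈ 610.43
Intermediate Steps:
O(a, T) = -28 + 7*(-5 + a)² (O(a, T) = -28 + 7*(a - 5)² = -28 + 7*(-5 + a)²)
v = 357000 (v = (25*34)*(-28 + 7*(-5 - 3)²) = 850*(-28 + 7*(-8)²) = 850*(-28 + 7*64) = 850*(-28 + 448) = 850*420 = 357000)
√(v + (24766 - 9137)) = √(357000 + (24766 - 9137)) = √(357000 + 15629) = √372629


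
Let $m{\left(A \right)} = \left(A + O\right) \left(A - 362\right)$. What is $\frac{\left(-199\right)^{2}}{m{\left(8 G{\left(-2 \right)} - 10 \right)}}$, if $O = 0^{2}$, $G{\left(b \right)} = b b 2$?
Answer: $- \frac{39601}{16632} \approx -2.381$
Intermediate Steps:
$G{\left(b \right)} = 2 b^{2}$ ($G{\left(b \right)} = b^{2} \cdot 2 = 2 b^{2}$)
$O = 0$
$m{\left(A \right)} = A \left(-362 + A\right)$ ($m{\left(A \right)} = \left(A + 0\right) \left(A - 362\right) = A \left(-362 + A\right)$)
$\frac{\left(-199\right)^{2}}{m{\left(8 G{\left(-2 \right)} - 10 \right)}} = \frac{\left(-199\right)^{2}}{\left(8 \cdot 2 \left(-2\right)^{2} - 10\right) \left(-362 - \left(10 - 8 \cdot 2 \left(-2\right)^{2}\right)\right)} = \frac{39601}{\left(8 \cdot 2 \cdot 4 - 10\right) \left(-362 - \left(10 - 8 \cdot 2 \cdot 4\right)\right)} = \frac{39601}{\left(8 \cdot 8 - 10\right) \left(-362 + \left(8 \cdot 8 - 10\right)\right)} = \frac{39601}{\left(64 - 10\right) \left(-362 + \left(64 - 10\right)\right)} = \frac{39601}{54 \left(-362 + 54\right)} = \frac{39601}{54 \left(-308\right)} = \frac{39601}{-16632} = 39601 \left(- \frac{1}{16632}\right) = - \frac{39601}{16632}$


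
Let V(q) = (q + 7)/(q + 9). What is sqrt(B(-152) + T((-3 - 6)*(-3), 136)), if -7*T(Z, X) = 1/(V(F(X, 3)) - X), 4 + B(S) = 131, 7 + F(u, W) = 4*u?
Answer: sqrt(43128439714)/18428 ≈ 11.269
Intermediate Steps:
F(u, W) = -7 + 4*u
V(q) = (7 + q)/(9 + q)
B(S) = 127 (B(S) = -4 + 131 = 127)
T(Z, X) = -1/(7*(-X + 4*X/(2 + 4*X))) (T(Z, X) = -1/(7*((7 + (-7 + 4*X))/(9 + (-7 + 4*X)) - X)) = -1/(7*((4*X)/(2 + 4*X) - X)) = -1/(7*(4*X/(2 + 4*X) - X)) = -1/(7*(-X + 4*X/(2 + 4*X))))
sqrt(B(-152) + T((-3 - 6)*(-3), 136)) = sqrt(127 + (1/7)*(1 + 2*136)/(136*(-1 + 2*136))) = sqrt(127 + (1/7)*(1/136)*(1 + 272)/(-1 + 272)) = sqrt(127 + (1/7)*(1/136)*273/271) = sqrt(127 + (1/7)*(1/136)*(1/271)*273) = sqrt(127 + 39/36856) = sqrt(4680751/36856) = sqrt(43128439714)/18428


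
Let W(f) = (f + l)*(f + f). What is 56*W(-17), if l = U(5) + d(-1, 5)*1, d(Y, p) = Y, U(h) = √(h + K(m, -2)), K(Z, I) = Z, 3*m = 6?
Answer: 34272 - 1904*√7 ≈ 29235.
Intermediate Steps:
m = 2 (m = (⅓)*6 = 2)
U(h) = √(2 + h) (U(h) = √(h + 2) = √(2 + h))
l = -1 + √7 (l = √(2 + 5) - 1*1 = √7 - 1 = -1 + √7 ≈ 1.6458)
W(f) = 2*f*(-1 + f + √7) (W(f) = (f + (-1 + √7))*(f + f) = (-1 + f + √7)*(2*f) = 2*f*(-1 + f + √7))
56*W(-17) = 56*(2*(-17)*(-1 - 17 + √7)) = 56*(2*(-17)*(-18 + √7)) = 56*(612 - 34*√7) = 34272 - 1904*√7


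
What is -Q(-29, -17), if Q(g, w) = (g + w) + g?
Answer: 75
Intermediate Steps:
Q(g, w) = w + 2*g
-Q(-29, -17) = -(-17 + 2*(-29)) = -(-17 - 58) = -1*(-75) = 75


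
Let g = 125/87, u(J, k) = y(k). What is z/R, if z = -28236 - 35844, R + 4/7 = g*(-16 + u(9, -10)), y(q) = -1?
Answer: 39024720/15223 ≈ 2563.5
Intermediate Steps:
u(J, k) = -1
g = 125/87 (g = 125*(1/87) = 125/87 ≈ 1.4368)
R = -15223/609 (R = -4/7 + 125*(-16 - 1)/87 = -4/7 + (125/87)*(-17) = -4/7 - 2125/87 = -15223/609 ≈ -24.997)
z = -64080
z/R = -64080/(-15223/609) = -64080*(-609/15223) = 39024720/15223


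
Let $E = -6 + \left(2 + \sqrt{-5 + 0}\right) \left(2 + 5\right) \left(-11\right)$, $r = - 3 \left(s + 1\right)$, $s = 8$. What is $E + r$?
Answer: $-187 - 77 i \sqrt{5} \approx -187.0 - 172.18 i$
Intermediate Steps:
$r = -27$ ($r = - 3 \left(8 + 1\right) = \left(-3\right) 9 = -27$)
$E = -160 - 77 i \sqrt{5}$ ($E = -6 + \left(2 + \sqrt{-5}\right) 7 \left(-11\right) = -6 + \left(2 + i \sqrt{5}\right) 7 \left(-11\right) = -6 + \left(14 + 7 i \sqrt{5}\right) \left(-11\right) = -6 - \left(154 + 77 i \sqrt{5}\right) = -160 - 77 i \sqrt{5} \approx -160.0 - 172.18 i$)
$E + r = \left(-160 - 77 i \sqrt{5}\right) - 27 = -187 - 77 i \sqrt{5}$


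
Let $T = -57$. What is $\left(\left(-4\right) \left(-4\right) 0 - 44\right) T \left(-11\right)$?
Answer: $-27588$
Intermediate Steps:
$\left(\left(-4\right) \left(-4\right) 0 - 44\right) T \left(-11\right) = \left(\left(-4\right) \left(-4\right) 0 - 44\right) \left(-57\right) \left(-11\right) = \left(16 \cdot 0 - 44\right) \left(-57\right) \left(-11\right) = \left(0 - 44\right) \left(-57\right) \left(-11\right) = \left(-44\right) \left(-57\right) \left(-11\right) = 2508 \left(-11\right) = -27588$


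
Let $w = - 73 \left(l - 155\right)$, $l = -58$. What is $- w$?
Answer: $-15549$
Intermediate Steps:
$w = 15549$ ($w = - 73 \left(-58 - 155\right) = \left(-73\right) \left(-213\right) = 15549$)
$- w = \left(-1\right) 15549 = -15549$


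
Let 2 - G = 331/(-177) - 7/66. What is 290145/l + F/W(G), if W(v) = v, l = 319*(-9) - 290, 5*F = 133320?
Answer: 3720840243/562549 ≈ 6614.3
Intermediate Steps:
F = 26664 (F = (⅕)*133320 = 26664)
G = 5161/1298 (G = 2 - (331/(-177) - 7/66) = 2 - (331*(-1/177) - 7*1/66) = 2 - (-331/177 - 7/66) = 2 - 1*(-2565/1298) = 2 + 2565/1298 = 5161/1298 ≈ 3.9761)
l = -3161 (l = -2871 - 290 = -3161)
290145/l + F/W(G) = 290145/(-3161) + 26664/(5161/1298) = 290145*(-1/3161) + 26664*(1298/5161) = -10005/109 + 34609872/5161 = 3720840243/562549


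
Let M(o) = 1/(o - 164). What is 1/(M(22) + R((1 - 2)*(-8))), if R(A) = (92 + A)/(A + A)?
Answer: 284/1773 ≈ 0.16018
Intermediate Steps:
M(o) = 1/(-164 + o)
R(A) = (92 + A)/(2*A) (R(A) = (92 + A)/((2*A)) = (92 + A)*(1/(2*A)) = (92 + A)/(2*A))
1/(M(22) + R((1 - 2)*(-8))) = 1/(1/(-164 + 22) + (92 + (1 - 2)*(-8))/(2*(((1 - 2)*(-8))))) = 1/(1/(-142) + (92 - 1*(-8))/(2*((-1*(-8))))) = 1/(-1/142 + (½)*(92 + 8)/8) = 1/(-1/142 + (½)*(⅛)*100) = 1/(-1/142 + 25/4) = 1/(1773/284) = 284/1773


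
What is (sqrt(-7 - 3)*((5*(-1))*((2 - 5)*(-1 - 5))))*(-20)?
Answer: 1800*I*sqrt(10) ≈ 5692.1*I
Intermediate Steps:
(sqrt(-7 - 3)*((5*(-1))*((2 - 5)*(-1 - 5))))*(-20) = (sqrt(-10)*(-(-15)*(-6)))*(-20) = ((I*sqrt(10))*(-5*18))*(-20) = ((I*sqrt(10))*(-90))*(-20) = -90*I*sqrt(10)*(-20) = 1800*I*sqrt(10)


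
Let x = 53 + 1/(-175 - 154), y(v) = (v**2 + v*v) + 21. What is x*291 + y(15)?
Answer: 5228835/329 ≈ 15893.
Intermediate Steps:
y(v) = 21 + 2*v**2 (y(v) = (v**2 + v**2) + 21 = 2*v**2 + 21 = 21 + 2*v**2)
x = 17436/329 (x = 53 + 1/(-329) = 53 - 1/329 = 17436/329 ≈ 52.997)
x*291 + y(15) = (17436/329)*291 + (21 + 2*15**2) = 5073876/329 + (21 + 2*225) = 5073876/329 + (21 + 450) = 5073876/329 + 471 = 5228835/329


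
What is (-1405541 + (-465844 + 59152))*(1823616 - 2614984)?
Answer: 1434143204744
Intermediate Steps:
(-1405541 + (-465844 + 59152))*(1823616 - 2614984) = (-1405541 - 406692)*(-791368) = -1812233*(-791368) = 1434143204744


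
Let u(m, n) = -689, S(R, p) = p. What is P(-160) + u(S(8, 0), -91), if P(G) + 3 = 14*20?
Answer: -412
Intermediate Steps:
P(G) = 277 (P(G) = -3 + 14*20 = -3 + 280 = 277)
P(-160) + u(S(8, 0), -91) = 277 - 689 = -412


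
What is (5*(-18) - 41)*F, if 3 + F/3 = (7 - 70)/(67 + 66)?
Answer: 25938/19 ≈ 1365.2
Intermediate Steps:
F = -198/19 (F = -9 + 3*((7 - 70)/(67 + 66)) = -9 + 3*(-63/133) = -9 + 3*(-63*1/133) = -9 + 3*(-9/19) = -9 - 27/19 = -198/19 ≈ -10.421)
(5*(-18) - 41)*F = (5*(-18) - 41)*(-198/19) = (-90 - 41)*(-198/19) = -131*(-198/19) = 25938/19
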